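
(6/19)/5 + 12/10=24/19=1.26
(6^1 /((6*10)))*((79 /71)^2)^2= 38950081 /254116810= 0.15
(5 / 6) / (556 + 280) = 5 / 5016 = 0.00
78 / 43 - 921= -39525 / 43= -919.19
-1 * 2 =-2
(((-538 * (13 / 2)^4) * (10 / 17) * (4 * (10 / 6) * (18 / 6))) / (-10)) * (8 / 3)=153658180 / 51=3012905.49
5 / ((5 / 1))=1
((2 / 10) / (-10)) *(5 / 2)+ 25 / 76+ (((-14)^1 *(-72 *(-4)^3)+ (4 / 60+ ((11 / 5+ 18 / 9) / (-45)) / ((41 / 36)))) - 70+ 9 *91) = -7450675741 / 116850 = -63762.74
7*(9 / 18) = 7 / 2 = 3.50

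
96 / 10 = 48 / 5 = 9.60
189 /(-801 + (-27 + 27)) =-21 /89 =-0.24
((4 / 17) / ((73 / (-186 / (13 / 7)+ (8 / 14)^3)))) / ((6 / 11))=-0.59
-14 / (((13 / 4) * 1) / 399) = -22344 / 13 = -1718.77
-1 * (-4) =4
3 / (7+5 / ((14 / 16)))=21 / 89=0.24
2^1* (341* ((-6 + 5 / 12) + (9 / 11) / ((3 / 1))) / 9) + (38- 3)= -19841 / 54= -367.43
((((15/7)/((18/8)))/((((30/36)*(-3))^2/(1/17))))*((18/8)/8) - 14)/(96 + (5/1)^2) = -16657/143990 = -0.12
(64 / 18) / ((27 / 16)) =512 / 243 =2.11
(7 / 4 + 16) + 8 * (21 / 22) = 1117 / 44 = 25.39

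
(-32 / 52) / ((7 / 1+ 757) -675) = -8 / 1157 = -0.01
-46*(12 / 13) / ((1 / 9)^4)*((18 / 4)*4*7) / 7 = -65190096 / 13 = -5014622.77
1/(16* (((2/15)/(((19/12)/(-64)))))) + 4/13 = 0.30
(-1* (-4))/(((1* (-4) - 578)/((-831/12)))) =277/582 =0.48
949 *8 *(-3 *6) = -136656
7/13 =0.54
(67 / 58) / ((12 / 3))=67 / 232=0.29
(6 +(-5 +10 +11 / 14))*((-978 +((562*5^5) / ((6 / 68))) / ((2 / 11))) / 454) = 2841861.21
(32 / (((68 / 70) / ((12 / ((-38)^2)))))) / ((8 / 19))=210 / 323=0.65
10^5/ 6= 50000/ 3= 16666.67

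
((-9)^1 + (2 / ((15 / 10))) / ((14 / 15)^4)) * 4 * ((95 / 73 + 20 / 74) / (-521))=295286445 / 3378737621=0.09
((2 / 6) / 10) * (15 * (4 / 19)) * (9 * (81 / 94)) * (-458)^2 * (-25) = -3822948900 / 893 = -4281017.81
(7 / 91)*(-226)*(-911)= 205886 / 13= 15837.38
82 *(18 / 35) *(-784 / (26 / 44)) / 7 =-7993.11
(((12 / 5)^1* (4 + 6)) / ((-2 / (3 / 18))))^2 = 4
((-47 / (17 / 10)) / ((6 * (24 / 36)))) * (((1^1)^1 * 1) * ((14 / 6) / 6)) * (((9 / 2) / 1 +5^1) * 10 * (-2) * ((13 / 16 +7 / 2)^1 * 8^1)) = 3594325 / 204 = 17619.24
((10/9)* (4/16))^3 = 125/5832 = 0.02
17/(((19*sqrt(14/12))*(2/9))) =153*sqrt(42)/266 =3.73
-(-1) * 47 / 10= 47 / 10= 4.70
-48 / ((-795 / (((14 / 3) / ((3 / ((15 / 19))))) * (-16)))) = -3584 / 3021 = -1.19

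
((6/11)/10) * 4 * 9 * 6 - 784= -42472/55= -772.22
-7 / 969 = -0.01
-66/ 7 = -9.43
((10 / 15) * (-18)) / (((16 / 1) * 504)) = -1 / 672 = -0.00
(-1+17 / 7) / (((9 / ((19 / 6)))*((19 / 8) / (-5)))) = -1.06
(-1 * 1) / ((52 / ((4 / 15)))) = -1 / 195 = -0.01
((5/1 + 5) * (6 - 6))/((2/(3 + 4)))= 0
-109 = -109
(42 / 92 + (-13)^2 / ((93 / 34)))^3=18878253855543109 / 78292892952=241123.47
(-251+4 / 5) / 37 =-1251 / 185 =-6.76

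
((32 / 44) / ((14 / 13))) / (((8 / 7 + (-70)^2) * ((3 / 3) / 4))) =52 / 94347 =0.00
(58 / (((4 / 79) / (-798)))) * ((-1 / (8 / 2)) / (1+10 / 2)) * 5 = 1523515 / 8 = 190439.38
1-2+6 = 5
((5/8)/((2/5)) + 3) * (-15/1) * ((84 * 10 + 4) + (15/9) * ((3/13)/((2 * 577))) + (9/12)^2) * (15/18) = -184983921725/3840512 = -48166.47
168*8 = 1344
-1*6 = -6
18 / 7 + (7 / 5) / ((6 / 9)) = 327 / 70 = 4.67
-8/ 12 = -2/ 3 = -0.67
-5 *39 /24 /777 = -65 /6216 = -0.01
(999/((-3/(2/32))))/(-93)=111/496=0.22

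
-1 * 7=-7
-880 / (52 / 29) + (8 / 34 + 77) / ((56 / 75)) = -4793585 / 12376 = -387.33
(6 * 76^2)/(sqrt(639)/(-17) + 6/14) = -4811408 * sqrt(71)/1595-11684848/1595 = -32743.88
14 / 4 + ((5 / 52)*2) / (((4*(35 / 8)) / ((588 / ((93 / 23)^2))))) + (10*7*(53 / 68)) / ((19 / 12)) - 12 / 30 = 4594532687 / 121057170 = 37.95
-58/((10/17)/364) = -179452/5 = -35890.40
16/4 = 4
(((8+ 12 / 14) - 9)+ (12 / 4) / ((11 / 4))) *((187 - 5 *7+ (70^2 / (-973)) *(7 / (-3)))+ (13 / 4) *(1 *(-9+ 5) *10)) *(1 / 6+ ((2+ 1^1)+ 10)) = 40582379 / 96327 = 421.30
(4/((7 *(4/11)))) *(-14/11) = -2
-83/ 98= -0.85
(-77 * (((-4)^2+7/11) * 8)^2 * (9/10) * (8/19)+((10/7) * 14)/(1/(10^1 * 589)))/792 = -52126199/103455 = -503.85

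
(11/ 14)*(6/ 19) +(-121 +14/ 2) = -15129/ 133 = -113.75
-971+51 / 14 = -13543 / 14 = -967.36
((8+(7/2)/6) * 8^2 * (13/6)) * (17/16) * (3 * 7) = 159341/6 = 26556.83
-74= -74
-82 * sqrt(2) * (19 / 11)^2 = -29602 * sqrt(2) / 121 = -345.98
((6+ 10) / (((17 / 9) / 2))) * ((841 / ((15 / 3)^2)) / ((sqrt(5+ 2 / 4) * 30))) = 40368 * sqrt(22) / 23375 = 8.10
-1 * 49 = -49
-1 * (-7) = 7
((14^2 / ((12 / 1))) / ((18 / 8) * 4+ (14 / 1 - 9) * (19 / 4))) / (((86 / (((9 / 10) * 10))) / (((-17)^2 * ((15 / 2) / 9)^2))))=354025 / 33798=10.47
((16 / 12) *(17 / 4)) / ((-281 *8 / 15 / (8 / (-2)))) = 85 / 562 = 0.15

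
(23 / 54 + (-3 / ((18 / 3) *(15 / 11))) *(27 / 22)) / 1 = -13 / 540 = -0.02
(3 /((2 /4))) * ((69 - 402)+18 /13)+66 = -25008 /13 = -1923.69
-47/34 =-1.38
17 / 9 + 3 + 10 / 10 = 53 / 9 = 5.89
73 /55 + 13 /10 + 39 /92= 3.05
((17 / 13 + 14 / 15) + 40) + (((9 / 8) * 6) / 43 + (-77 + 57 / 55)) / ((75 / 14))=43182043 / 1537250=28.09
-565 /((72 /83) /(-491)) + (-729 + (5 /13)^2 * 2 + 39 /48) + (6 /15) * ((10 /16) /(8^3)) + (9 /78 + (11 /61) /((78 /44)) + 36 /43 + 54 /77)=200741185346039363 /629141280768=319071.71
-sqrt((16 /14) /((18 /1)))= -2*sqrt(7) /21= -0.25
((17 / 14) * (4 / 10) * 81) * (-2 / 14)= -1377 / 245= -5.62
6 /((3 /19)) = 38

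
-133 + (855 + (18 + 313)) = 1053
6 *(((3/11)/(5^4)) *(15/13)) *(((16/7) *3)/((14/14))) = 2592/125125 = 0.02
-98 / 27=-3.63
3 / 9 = 1 / 3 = 0.33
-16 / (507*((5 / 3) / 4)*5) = -64 / 4225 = -0.02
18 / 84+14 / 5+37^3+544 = 3584001 / 70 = 51200.01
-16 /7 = -2.29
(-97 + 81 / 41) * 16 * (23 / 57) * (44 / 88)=-716864 / 2337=-306.75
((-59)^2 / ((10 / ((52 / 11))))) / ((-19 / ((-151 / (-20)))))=-6833203 / 10450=-653.90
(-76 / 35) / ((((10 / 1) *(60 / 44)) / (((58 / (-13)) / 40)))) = 6061 / 341250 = 0.02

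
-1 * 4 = -4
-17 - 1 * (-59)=42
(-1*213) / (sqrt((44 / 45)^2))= -9585 / 44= -217.84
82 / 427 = 0.19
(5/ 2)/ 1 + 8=21/ 2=10.50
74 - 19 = 55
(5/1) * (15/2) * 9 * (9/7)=6075/14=433.93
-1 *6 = -6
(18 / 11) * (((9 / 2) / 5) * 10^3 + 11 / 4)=1477.23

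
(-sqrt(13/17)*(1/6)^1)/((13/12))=-2*sqrt(221)/221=-0.13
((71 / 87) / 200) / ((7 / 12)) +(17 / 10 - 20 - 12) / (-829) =183202 / 4207175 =0.04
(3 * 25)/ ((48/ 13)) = 325/ 16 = 20.31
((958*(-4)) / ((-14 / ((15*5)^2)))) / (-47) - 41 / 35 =-53889427 / 1645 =-32759.53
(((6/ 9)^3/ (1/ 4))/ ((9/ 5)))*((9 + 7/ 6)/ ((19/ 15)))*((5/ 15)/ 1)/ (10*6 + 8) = 6100/ 235467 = 0.03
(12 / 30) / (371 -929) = -1 / 1395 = -0.00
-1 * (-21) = 21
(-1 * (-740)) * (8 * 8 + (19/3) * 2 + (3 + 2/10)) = 177304/3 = 59101.33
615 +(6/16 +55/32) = 19747/32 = 617.09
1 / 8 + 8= 65 / 8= 8.12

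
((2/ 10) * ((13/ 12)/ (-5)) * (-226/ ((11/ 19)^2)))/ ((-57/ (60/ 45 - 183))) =3042299/ 32670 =93.12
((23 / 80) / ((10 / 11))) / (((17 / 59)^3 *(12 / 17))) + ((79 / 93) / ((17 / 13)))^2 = 153178370021 / 7998595200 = 19.15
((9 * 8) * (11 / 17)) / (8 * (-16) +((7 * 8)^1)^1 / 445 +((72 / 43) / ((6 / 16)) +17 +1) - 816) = -841940 / 16651653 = -0.05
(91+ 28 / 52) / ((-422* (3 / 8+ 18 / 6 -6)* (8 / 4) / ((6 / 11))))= 680 / 30173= 0.02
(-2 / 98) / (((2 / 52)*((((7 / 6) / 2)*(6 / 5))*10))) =-26 / 343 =-0.08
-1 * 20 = -20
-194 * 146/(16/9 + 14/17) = -2166786/199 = -10888.37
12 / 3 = 4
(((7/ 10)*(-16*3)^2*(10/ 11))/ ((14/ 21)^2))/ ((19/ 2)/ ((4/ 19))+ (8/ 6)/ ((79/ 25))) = 68802048/ 949927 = 72.43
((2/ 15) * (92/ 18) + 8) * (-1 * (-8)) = 9376/ 135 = 69.45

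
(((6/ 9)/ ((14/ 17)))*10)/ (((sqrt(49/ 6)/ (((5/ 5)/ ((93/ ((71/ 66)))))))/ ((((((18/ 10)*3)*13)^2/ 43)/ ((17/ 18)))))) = 5831514*sqrt(6)/ 3592435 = 3.98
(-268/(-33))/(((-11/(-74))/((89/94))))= 882524/17061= 51.73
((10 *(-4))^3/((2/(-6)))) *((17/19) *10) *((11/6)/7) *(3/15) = 11968000/133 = 89984.96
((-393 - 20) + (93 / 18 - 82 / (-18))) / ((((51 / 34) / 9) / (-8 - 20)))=203252 / 3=67750.67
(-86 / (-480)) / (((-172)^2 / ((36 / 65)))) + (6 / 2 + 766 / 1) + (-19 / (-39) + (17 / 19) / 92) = 902280063533 / 1172558400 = 769.50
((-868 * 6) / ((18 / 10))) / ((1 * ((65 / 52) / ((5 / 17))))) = -34720 / 51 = -680.78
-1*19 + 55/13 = -192/13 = -14.77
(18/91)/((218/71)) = 639/9919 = 0.06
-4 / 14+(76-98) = -156 / 7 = -22.29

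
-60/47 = -1.28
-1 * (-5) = 5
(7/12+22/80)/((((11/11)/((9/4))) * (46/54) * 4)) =8343/14720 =0.57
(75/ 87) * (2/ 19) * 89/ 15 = 890/ 1653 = 0.54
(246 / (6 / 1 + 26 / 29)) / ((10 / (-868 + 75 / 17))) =-52367127 / 17000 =-3080.42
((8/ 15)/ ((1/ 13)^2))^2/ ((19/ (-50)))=-3655808/ 171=-21378.99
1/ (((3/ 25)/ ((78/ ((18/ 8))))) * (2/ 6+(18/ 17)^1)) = 44200/ 213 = 207.51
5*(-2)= -10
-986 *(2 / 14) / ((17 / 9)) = -522 / 7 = -74.57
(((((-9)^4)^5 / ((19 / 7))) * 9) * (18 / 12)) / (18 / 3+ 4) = 2297798771761759543389 / 380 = 6046838873057261956.29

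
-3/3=-1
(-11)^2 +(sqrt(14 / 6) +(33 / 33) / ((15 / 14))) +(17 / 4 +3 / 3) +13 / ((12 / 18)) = sqrt(21) / 3 +8801 / 60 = 148.21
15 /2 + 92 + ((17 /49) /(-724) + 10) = 3884605 /35476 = 109.50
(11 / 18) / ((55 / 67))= 67 / 90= 0.74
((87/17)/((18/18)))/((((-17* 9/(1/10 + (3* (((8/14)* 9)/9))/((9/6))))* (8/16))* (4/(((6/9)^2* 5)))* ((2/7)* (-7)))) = 841/36414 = 0.02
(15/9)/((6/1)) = 0.28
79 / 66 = 1.20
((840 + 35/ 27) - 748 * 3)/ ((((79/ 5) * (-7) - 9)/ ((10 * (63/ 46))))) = 6627775/ 41262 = 160.63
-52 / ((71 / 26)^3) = -2.55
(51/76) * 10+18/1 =939/38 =24.71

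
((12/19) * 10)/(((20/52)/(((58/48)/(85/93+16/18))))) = 105183/9557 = 11.01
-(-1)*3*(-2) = -6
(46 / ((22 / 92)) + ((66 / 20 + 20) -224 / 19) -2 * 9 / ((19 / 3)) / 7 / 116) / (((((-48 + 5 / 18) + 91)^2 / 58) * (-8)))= -3503096343 / 4439041915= -0.79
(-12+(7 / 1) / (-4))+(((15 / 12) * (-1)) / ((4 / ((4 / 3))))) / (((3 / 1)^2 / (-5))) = -365 / 27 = -13.52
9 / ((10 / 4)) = 18 / 5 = 3.60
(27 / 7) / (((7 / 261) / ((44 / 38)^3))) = 75036456 / 336091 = 223.26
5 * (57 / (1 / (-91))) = -25935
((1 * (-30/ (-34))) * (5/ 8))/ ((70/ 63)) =135/ 272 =0.50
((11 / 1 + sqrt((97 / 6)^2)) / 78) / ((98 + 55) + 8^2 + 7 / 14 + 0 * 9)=163 / 101790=0.00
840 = 840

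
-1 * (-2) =2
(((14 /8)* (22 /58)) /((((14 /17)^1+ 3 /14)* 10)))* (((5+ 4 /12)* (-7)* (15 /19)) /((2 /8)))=-1026256 /136097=-7.54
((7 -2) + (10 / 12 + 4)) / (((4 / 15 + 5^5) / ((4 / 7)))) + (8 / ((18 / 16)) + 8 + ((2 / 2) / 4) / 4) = 717099265 / 47254032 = 15.18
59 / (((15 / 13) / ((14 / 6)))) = 5369 / 45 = 119.31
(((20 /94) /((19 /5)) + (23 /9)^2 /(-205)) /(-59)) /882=-357853 /771633254070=-0.00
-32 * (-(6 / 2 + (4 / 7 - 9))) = -1216 / 7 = -173.71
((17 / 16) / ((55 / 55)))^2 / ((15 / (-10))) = -289 / 384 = -0.75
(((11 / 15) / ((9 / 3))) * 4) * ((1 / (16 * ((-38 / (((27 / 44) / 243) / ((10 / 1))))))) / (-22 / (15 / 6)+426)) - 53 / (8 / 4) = -27223801921 / 1027313280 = -26.50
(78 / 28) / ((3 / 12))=78 / 7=11.14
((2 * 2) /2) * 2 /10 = 2 /5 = 0.40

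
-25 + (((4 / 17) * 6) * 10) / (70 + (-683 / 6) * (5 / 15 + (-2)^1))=-396511 / 15895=-24.95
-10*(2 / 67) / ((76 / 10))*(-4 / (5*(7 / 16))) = 640 / 8911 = 0.07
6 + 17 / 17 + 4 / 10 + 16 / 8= 47 / 5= 9.40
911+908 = 1819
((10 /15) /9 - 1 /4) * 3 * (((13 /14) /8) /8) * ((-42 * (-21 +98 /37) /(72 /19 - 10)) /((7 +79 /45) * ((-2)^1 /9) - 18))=-61454835 /1289821184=-0.05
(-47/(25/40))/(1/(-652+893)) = -90616/5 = -18123.20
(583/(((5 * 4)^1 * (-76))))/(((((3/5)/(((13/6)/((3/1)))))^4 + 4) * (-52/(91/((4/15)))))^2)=-7728729936662109375/9375439482780581888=-0.82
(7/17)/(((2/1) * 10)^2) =7/6800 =0.00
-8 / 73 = -0.11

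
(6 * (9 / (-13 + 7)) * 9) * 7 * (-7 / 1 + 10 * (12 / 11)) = -24381 / 11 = -2216.45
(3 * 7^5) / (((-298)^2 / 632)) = 7966518 / 22201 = 358.84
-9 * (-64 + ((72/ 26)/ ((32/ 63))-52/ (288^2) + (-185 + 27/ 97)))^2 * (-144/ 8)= 40463040470464241809/ 4220511879168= 9587235.30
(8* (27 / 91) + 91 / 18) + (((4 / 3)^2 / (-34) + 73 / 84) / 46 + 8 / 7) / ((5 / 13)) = 1274423 / 121992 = 10.45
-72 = -72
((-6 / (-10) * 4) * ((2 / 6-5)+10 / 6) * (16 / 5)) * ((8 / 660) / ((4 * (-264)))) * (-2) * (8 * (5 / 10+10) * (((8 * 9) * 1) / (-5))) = 48384 / 75625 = 0.64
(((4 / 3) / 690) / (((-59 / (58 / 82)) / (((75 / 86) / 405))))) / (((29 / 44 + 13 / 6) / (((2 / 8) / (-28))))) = 319 / 2023876659924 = 0.00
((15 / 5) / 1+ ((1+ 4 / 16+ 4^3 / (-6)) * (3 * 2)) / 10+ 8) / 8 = 107 / 160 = 0.67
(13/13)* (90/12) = 15/2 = 7.50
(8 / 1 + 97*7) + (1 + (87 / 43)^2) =1279681 / 1849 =692.09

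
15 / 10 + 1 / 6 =5 / 3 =1.67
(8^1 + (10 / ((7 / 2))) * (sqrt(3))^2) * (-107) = -12412 / 7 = -1773.14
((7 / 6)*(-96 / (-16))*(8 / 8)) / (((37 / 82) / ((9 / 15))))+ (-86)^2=1369982 / 185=7405.31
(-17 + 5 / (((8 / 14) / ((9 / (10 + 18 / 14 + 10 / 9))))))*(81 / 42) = -898101 / 43736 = -20.53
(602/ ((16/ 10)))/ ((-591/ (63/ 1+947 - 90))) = -346150/ 591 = -585.70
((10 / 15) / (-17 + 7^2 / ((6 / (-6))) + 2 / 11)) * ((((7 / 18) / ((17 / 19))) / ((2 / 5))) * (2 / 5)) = -1463 / 332316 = -0.00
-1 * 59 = -59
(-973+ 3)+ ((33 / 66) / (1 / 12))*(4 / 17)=-16466 / 17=-968.59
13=13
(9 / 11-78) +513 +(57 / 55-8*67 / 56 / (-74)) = 12449671 / 28490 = 436.98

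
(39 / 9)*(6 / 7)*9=234 / 7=33.43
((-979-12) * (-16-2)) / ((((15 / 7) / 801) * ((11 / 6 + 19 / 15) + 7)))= 66678444 / 101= 660182.61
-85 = -85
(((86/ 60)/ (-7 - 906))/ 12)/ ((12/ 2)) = -43/ 1972080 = -0.00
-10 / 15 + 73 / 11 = 197 / 33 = 5.97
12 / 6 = 2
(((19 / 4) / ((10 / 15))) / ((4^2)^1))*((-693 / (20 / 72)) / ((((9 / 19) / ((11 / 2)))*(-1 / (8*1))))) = 8255709 / 80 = 103196.36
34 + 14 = 48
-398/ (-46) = 199/ 23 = 8.65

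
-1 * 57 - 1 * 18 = -75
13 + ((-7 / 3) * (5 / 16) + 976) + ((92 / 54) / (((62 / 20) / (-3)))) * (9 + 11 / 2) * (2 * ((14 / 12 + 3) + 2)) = 693.42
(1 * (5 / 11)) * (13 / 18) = 65 / 198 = 0.33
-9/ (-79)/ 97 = 9/ 7663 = 0.00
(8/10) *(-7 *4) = -112/5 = -22.40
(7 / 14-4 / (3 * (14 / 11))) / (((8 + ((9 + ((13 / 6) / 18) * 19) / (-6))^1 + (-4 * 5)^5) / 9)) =22356 / 14515172245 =0.00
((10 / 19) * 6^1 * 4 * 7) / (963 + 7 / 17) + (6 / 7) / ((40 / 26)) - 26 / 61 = 147950969 / 664373570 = 0.22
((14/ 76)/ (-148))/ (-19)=7/ 106856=0.00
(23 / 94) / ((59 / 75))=1725 / 5546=0.31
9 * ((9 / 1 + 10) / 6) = 57 / 2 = 28.50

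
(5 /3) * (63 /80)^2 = 1323 /1280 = 1.03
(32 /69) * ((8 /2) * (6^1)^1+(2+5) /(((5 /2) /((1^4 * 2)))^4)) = 537344 /43125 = 12.46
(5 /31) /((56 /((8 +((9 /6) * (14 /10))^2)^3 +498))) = 2409240521 /347200000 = 6.94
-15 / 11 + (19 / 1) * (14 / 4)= 65.14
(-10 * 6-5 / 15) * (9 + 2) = -1991 / 3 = -663.67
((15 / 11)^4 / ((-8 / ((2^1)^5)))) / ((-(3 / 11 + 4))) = 202500 / 62557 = 3.24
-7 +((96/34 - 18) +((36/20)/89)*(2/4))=-22.17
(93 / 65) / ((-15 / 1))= -31 / 325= -0.10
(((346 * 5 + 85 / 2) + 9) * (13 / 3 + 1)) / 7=4072 / 3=1357.33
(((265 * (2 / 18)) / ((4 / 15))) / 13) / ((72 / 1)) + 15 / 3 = 57485 / 11232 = 5.12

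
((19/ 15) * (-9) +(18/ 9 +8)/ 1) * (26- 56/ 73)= -12894/ 365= -35.33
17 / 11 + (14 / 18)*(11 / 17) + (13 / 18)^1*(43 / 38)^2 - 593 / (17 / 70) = -3951251459 / 1620168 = -2438.79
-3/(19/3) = -9/19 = -0.47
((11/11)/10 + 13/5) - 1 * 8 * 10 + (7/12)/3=-13879/180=-77.11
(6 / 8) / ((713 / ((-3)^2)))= 27 / 2852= 0.01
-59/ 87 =-0.68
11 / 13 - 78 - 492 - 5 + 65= -6619 / 13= -509.15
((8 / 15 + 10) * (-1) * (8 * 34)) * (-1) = 42976 / 15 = 2865.07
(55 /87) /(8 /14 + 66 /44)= 770 /2523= 0.31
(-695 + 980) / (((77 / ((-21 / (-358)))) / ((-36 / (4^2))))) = -7695 / 15752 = -0.49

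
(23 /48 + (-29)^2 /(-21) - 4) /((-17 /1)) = 14639 /5712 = 2.56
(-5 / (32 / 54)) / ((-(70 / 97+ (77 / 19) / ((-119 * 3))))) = 12689055 / 1068208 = 11.88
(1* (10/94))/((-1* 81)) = -5/3807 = -0.00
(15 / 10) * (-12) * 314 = -5652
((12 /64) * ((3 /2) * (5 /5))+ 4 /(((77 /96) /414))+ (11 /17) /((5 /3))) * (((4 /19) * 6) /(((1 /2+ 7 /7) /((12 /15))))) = 865109874 /621775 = 1391.36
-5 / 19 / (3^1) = -5 / 57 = -0.09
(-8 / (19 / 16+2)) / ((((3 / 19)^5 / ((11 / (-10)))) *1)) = 1743173696 / 61965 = 28131.59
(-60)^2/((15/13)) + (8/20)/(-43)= 670798/215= 3119.99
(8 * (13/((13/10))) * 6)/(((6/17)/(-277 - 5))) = -383520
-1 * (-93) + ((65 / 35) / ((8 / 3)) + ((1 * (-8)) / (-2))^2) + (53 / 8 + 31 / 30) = 49289 / 420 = 117.35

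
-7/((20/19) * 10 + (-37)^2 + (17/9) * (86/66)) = -39501/7798556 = -0.01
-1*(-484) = 484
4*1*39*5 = 780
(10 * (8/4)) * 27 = 540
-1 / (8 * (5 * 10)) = -1 / 400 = -0.00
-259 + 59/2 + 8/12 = -1373/6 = -228.83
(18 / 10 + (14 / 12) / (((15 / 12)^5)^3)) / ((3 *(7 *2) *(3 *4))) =168553018259 / 46142578125000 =0.00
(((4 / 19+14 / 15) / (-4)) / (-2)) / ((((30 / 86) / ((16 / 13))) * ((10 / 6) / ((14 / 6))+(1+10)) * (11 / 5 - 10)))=-98126 / 17772885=-0.01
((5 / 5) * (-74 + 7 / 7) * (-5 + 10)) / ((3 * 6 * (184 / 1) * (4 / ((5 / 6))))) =-1825 / 79488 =-0.02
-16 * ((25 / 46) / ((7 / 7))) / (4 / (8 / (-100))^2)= -8 / 575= -0.01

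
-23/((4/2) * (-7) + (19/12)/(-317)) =87492/53275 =1.64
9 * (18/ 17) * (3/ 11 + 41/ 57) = 33588/ 3553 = 9.45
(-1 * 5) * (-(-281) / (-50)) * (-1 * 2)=-281 / 5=-56.20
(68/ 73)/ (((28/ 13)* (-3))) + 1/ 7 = -2/ 1533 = -0.00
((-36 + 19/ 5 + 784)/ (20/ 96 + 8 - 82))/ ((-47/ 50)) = 128880/ 11891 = 10.84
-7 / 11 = -0.64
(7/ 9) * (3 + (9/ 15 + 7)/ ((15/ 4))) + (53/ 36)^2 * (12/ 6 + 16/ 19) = 1033153/ 102600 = 10.07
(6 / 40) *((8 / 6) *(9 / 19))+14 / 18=0.87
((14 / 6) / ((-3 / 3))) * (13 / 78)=-7 / 18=-0.39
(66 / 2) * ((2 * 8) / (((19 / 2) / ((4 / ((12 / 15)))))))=5280 / 19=277.89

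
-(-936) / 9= 104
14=14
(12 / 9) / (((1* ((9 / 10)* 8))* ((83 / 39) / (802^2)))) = 41808260 / 747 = 55968.22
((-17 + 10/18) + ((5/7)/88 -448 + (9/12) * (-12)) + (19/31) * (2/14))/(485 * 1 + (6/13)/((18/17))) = -151081567/154939488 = -0.98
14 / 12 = 7 / 6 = 1.17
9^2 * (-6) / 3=-162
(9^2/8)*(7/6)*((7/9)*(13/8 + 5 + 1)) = 8967/128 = 70.05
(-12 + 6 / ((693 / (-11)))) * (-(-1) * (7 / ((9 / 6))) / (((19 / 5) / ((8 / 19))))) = -20320 / 3249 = -6.25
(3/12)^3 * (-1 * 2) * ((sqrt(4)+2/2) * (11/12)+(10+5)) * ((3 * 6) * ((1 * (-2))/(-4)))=-639/128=-4.99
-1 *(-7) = 7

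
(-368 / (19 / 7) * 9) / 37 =-23184 / 703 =-32.98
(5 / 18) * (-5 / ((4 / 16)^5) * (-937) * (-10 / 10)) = -11993600 / 9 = -1332622.22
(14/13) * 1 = 14/13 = 1.08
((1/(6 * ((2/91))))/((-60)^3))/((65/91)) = -637/12960000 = -0.00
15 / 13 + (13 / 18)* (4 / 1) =473 / 117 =4.04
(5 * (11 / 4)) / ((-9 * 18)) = -55 / 648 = -0.08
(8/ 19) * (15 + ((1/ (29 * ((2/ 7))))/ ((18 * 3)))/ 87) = 8174534/ 1294299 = 6.32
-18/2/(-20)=9/20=0.45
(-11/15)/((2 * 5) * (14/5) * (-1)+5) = 11/345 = 0.03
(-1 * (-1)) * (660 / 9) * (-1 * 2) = -440 / 3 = -146.67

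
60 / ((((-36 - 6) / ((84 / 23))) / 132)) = -15840 / 23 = -688.70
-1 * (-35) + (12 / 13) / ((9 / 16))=1429 / 39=36.64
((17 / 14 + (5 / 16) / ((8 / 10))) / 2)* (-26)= -9347 / 448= -20.86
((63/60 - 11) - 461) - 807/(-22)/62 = -801961/1705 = -470.36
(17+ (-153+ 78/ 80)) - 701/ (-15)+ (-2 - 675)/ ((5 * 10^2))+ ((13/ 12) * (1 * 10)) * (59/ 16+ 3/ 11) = -2056701/ 44000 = -46.74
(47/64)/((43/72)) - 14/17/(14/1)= 6847/5848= 1.17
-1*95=-95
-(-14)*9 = 126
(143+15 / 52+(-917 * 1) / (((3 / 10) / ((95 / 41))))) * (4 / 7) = -44383327 / 11193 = -3965.28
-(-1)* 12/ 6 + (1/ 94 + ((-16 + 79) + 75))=13161/ 94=140.01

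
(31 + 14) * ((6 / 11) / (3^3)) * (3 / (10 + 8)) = 5 / 33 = 0.15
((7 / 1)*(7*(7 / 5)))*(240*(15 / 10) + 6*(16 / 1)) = 156408 / 5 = 31281.60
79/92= 0.86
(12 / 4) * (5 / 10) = 3 / 2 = 1.50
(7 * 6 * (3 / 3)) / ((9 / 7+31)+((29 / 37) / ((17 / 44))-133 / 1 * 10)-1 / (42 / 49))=-1109556 / 34260245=-0.03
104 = 104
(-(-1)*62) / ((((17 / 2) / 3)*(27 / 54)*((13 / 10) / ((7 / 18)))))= 13.09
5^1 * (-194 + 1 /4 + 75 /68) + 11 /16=-261813 /272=-962.55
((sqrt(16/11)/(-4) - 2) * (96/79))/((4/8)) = -384/79 - 192 * sqrt(11)/869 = -5.59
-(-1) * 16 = 16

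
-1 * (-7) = 7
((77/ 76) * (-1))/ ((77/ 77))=-77/ 76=-1.01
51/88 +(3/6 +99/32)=1469/352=4.17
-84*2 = -168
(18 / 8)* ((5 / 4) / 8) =45 / 128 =0.35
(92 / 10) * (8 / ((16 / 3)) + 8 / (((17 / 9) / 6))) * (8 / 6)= 5612 / 17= 330.12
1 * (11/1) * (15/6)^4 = 6875/16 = 429.69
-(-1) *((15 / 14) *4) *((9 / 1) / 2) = 135 / 7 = 19.29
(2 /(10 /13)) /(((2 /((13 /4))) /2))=169 /20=8.45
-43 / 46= -0.93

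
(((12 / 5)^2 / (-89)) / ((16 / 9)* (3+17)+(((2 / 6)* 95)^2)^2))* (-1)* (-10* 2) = -46656 / 36246809725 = -0.00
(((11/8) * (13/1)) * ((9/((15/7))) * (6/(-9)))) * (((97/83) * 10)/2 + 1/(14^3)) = -190321989/650720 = -292.48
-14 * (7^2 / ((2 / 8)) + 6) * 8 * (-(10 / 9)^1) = 226240 / 9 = 25137.78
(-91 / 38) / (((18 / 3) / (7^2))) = -4459 / 228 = -19.56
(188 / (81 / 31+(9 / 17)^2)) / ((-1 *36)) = -421073 / 233280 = -1.81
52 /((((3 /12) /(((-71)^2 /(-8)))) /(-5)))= 655330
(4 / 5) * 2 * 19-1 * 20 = 52 / 5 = 10.40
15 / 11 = 1.36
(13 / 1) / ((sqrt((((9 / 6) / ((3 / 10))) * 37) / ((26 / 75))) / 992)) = 12896 * sqrt(14430) / 2775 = 558.25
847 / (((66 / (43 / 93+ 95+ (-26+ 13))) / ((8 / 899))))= 2362052 / 250821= 9.42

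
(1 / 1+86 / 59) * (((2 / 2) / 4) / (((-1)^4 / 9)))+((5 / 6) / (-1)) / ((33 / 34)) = 109135 / 23364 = 4.67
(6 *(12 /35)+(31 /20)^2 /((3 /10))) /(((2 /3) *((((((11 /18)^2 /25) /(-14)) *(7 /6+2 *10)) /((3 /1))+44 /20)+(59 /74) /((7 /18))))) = 1140283575 /320424701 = 3.56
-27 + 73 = 46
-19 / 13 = -1.46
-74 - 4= -78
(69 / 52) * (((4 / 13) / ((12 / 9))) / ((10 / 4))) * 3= 621 / 1690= 0.37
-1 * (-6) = 6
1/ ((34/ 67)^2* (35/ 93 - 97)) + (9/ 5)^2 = 830976171/ 259695400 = 3.20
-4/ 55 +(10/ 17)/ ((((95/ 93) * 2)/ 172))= 878488/ 17765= 49.45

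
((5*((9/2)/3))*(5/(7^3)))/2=75/1372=0.05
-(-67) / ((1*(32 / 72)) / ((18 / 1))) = 5427 / 2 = 2713.50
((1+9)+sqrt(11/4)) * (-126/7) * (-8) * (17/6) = 204 * sqrt(11)+4080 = 4756.59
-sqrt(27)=-3* sqrt(3)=-5.20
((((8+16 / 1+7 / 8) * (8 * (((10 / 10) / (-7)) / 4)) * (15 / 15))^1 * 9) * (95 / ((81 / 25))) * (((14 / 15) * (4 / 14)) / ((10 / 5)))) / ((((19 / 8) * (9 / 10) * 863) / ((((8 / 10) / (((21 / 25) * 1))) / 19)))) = -3980000 / 585717237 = -0.01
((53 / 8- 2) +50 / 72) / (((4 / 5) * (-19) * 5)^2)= 0.00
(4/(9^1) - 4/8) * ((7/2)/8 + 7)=-119/288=-0.41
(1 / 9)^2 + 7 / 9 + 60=4924 / 81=60.79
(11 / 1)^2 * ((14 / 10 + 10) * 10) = 13794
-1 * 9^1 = -9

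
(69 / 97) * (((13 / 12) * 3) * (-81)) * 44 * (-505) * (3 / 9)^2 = 44845515 / 97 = 462324.90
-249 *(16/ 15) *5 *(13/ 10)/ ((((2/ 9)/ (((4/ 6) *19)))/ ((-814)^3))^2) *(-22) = 179485865325582735240262656/ 5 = 35897173065116547048052530.00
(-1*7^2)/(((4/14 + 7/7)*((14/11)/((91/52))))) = -3773/72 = -52.40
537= 537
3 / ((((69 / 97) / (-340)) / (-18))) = 593640 / 23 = 25810.43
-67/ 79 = -0.85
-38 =-38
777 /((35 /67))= 7437 /5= 1487.40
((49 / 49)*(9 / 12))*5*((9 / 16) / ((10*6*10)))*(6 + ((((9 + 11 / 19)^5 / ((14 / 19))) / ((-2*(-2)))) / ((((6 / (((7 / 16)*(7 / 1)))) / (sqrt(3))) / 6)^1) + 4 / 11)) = 63 / 2816 + 393140251413*sqrt(3) / 1334487040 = 510.29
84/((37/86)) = 7224/37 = 195.24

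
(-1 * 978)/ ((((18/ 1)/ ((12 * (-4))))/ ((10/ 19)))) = 26080/ 19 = 1372.63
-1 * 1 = -1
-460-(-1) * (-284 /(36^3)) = -5365511 /11664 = -460.01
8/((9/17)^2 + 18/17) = 2312/387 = 5.97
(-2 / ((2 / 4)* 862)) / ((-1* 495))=2 / 213345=0.00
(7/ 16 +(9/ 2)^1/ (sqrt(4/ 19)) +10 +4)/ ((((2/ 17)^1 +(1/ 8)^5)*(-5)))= -2680832/ 109255 - 417792*sqrt(19)/ 109255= -41.21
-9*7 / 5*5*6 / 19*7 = -2646 / 19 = -139.26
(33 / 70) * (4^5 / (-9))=-5632 / 105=-53.64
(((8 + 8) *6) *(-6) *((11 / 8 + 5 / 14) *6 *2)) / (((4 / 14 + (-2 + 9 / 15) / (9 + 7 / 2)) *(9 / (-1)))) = 145500 / 19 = 7657.89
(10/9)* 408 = 1360/3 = 453.33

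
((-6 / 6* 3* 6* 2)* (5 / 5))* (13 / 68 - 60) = 36603 / 17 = 2153.12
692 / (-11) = -692 / 11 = -62.91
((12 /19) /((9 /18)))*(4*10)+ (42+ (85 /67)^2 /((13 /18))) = 105062556 /1108783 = 94.75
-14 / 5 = -2.80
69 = 69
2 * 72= 144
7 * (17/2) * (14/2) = 833/2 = 416.50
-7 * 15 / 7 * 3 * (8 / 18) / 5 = -4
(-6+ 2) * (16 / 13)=-64 / 13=-4.92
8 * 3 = 24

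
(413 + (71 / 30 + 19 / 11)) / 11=137641 / 3630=37.92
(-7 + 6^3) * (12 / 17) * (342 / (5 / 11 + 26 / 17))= 25431.53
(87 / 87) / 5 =1 / 5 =0.20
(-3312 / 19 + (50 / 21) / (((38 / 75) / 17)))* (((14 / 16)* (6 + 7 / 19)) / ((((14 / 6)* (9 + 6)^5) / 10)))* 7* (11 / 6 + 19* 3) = -28233293 / 23085000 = -1.22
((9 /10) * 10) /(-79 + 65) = -9 /14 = -0.64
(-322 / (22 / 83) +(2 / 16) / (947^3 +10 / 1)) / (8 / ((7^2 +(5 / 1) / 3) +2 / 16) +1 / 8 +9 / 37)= -372268802318323433 / 161110609664499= -2310.64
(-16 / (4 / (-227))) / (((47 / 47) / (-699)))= -634692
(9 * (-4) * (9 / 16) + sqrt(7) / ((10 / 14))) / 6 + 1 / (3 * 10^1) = -401 / 120 + 7 * sqrt(7) / 30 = -2.72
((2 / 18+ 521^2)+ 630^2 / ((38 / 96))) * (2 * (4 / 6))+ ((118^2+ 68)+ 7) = 1712846.80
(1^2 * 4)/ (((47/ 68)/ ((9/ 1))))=2448/ 47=52.09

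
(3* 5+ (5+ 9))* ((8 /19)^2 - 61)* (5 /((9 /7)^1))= -7428785 /1083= -6859.45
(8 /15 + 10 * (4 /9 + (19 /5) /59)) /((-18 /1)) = -7463 /23895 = -0.31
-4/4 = -1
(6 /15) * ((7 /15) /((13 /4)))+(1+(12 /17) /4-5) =-62423 /16575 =-3.77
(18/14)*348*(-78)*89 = -21742344/7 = -3106049.14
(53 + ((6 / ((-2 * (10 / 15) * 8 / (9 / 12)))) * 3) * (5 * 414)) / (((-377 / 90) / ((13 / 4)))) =3696255 / 1856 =1991.52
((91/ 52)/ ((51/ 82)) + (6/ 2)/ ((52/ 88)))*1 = 10463/ 1326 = 7.89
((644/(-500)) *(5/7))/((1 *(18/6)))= -23/75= -0.31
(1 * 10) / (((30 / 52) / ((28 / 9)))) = 53.93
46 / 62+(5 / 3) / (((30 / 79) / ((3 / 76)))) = 0.92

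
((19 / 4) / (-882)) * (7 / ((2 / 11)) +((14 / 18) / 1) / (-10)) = -4693 / 22680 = -0.21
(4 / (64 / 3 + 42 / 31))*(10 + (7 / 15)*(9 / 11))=106206 / 58025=1.83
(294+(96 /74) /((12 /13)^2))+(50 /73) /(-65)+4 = 31550293 /105339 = 299.51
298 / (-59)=-298 / 59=-5.05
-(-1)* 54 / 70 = 27 / 35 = 0.77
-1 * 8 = -8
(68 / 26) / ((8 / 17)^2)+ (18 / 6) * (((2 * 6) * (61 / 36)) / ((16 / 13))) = 25531 / 416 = 61.37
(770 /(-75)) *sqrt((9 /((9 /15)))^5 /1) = -2310 *sqrt(15) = -8946.59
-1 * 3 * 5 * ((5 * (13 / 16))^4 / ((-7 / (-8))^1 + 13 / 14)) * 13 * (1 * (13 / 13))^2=-24366103125 / 827392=-29449.29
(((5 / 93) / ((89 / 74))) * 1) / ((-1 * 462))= -0.00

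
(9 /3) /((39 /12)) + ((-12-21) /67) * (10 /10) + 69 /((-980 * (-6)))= 755033 /1707160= 0.44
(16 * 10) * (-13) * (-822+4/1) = 1701440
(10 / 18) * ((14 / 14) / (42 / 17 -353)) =-85 / 53631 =-0.00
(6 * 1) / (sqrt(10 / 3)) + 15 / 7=15 / 7 + 3 * sqrt(30) / 5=5.43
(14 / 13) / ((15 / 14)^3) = 38416 / 43875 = 0.88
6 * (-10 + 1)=-54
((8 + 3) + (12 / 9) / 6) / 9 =101 / 81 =1.25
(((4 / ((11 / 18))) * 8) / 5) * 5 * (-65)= -37440 / 11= -3403.64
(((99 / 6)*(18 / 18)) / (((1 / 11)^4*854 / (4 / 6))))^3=4177248169415651 / 622835864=6706820.22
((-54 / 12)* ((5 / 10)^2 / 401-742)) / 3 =3570501 / 3208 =1113.00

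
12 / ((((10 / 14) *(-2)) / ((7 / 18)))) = -49 / 15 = -3.27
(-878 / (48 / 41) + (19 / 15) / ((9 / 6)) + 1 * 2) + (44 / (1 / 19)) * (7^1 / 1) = 1837759 / 360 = 5104.89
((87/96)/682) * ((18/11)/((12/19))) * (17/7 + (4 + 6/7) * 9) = 533919/3360896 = 0.16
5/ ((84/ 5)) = 0.30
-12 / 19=-0.63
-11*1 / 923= -11 / 923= -0.01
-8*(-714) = 5712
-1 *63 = -63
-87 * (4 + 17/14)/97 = -6351/1358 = -4.68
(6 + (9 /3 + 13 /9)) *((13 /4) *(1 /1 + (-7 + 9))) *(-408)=-41548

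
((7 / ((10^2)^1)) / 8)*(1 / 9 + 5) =161 / 3600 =0.04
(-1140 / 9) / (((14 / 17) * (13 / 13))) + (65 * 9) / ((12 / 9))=284.94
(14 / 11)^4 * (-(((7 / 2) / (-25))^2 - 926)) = 22232789404 / 9150625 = 2429.65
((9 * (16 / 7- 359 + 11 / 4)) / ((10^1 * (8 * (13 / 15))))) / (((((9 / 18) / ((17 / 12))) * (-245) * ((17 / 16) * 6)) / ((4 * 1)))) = 0.33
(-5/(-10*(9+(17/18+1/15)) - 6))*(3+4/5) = 171/955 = 0.18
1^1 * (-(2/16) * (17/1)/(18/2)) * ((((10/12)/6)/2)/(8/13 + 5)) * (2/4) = -1105/756864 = -0.00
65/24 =2.71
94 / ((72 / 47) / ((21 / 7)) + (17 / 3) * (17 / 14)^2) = 2597784 / 245023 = 10.60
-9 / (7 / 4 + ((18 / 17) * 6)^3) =-176868 / 5073239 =-0.03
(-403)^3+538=-65450289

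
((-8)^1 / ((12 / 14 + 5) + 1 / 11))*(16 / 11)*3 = -1344 / 229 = -5.87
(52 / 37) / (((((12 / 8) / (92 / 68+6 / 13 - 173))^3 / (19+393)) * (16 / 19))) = -1022020856.76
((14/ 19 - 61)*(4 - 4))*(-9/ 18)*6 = 0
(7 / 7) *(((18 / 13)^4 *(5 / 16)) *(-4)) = -4.59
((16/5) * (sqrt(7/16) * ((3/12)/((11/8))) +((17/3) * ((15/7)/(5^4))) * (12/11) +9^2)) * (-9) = -112295376/48125-72 * sqrt(7)/55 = -2336.87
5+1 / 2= 11 / 2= 5.50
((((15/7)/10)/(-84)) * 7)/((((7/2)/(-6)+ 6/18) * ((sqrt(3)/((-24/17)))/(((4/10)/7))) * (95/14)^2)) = -32 * sqrt(3)/767125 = -0.00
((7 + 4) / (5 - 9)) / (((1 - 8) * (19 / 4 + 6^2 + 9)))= 11 / 1393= 0.01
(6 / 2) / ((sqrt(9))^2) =1 / 3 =0.33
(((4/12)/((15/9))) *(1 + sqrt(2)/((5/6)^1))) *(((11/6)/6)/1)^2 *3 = 121/2160 + 121 *sqrt(2)/1800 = 0.15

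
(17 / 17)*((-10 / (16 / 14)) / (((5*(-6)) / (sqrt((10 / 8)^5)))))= 175*sqrt(5) / 768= 0.51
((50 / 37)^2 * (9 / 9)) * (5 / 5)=2500 / 1369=1.83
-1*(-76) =76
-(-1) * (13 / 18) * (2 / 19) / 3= 13 / 513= 0.03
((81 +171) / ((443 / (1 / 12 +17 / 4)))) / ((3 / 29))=10556 / 443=23.83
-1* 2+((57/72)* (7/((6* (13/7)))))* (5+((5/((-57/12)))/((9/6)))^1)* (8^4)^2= 35863687.12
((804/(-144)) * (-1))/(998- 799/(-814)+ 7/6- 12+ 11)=27269/4879840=0.01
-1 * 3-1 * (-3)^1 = 0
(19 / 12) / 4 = 19 / 48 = 0.40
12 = 12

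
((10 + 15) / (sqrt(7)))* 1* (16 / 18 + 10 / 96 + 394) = 1421975* sqrt(7) / 1008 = 3732.33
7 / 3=2.33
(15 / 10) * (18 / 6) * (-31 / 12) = -11.62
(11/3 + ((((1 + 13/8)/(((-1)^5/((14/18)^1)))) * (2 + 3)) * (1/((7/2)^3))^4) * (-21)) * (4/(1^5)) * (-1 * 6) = -3551178856/40353607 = -88.00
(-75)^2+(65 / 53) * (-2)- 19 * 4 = 293967 / 53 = 5546.55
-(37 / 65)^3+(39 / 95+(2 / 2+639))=3340619668 / 5217875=640.23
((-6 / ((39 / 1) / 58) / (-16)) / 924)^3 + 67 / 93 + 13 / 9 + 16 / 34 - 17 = -839707821589524725 / 58457004856233984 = -14.36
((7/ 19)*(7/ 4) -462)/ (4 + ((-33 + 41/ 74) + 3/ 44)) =14270641/ 877781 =16.26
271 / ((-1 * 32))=-271 / 32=-8.47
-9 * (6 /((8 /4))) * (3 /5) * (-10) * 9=1458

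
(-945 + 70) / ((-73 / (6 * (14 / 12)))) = 6125 / 73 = 83.90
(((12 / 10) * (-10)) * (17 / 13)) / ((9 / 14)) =-952 / 39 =-24.41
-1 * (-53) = 53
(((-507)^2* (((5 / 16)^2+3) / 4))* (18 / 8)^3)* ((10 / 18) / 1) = 82555142085 / 65536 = 1259691.50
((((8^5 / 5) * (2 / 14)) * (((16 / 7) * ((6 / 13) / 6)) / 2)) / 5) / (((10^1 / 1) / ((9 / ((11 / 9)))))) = 10616832 / 875875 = 12.12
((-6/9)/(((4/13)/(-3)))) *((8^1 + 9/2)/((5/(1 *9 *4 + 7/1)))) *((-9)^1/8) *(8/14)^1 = -25155/56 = -449.20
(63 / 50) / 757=63 / 37850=0.00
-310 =-310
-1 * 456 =-456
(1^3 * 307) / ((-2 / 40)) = -6140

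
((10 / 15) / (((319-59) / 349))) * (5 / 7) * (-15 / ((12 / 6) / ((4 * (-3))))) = 5235 / 91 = 57.53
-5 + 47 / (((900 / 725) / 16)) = 5407 / 9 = 600.78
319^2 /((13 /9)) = 915849 /13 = 70449.92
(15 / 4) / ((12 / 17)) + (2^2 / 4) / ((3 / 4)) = 319 / 48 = 6.65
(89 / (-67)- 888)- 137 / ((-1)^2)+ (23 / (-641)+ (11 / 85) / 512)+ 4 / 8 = -1917394613663 / 1869053440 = -1025.86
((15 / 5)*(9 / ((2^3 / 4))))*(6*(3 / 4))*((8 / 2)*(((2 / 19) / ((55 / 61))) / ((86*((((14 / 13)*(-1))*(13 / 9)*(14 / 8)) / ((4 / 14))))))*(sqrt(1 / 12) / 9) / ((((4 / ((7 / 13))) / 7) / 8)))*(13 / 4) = -4941*sqrt(3) / 314545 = -0.03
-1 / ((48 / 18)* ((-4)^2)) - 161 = -20611 / 128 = -161.02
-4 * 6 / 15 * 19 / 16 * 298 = -2831 / 5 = -566.20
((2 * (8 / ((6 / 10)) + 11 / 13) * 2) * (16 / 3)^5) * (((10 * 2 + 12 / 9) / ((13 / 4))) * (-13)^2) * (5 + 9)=8312909201408 / 2187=3801055876.27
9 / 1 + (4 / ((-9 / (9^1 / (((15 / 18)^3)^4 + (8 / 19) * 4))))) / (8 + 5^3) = 4671922388157 / 520069946389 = 8.98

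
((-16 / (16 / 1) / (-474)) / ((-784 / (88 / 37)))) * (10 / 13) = -55 / 11171706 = -0.00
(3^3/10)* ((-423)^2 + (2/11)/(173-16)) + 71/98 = 40882135244/84623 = 483109.03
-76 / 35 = -2.17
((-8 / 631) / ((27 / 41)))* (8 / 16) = -0.01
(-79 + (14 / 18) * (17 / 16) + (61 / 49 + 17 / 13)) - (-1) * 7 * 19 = 5263259 / 91728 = 57.38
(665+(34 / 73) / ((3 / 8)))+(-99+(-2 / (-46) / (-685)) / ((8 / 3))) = 15657444383 / 27602760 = 567.24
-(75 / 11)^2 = -5625 / 121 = -46.49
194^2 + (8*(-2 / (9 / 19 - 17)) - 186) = 5879802 / 157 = 37450.97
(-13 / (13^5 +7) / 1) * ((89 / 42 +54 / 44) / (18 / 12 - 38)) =0.00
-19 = -19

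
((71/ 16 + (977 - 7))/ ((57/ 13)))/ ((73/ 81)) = 5472441/ 22192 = 246.60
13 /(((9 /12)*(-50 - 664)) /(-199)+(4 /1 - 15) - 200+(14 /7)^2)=-398 /6255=-0.06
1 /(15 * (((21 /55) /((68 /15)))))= 748 /945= 0.79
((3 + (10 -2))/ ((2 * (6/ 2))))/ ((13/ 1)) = 11/ 78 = 0.14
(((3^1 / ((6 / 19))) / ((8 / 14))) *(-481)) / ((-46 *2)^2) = -63973 / 67712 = -0.94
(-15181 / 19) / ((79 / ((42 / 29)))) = -33558 / 2291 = -14.65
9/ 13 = 0.69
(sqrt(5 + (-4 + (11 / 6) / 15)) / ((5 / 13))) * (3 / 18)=0.46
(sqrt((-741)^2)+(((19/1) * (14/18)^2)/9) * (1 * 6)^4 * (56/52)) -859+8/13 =194810/117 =1665.04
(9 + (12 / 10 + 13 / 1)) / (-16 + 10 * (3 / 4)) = -232 / 85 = -2.73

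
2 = 2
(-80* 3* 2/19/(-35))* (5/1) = 480/133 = 3.61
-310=-310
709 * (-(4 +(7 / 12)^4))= -2918.09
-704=-704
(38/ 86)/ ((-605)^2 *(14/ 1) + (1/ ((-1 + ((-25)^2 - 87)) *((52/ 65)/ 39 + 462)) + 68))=306409694/ 3553545689805319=0.00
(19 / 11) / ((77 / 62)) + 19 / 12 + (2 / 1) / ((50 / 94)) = 1711141 / 254100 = 6.73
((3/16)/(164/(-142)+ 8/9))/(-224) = 1917/609280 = 0.00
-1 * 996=-996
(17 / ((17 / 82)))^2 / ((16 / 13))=21853 / 4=5463.25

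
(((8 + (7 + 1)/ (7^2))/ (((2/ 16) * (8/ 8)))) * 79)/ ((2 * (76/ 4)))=126400/ 931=135.77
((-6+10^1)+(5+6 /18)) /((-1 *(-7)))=1.33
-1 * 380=-380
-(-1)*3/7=3/7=0.43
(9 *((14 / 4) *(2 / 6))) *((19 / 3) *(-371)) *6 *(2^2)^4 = -37895424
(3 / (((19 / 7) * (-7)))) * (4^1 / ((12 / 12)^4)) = -12 / 19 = -0.63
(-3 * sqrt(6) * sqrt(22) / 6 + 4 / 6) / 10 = 1 / 15-sqrt(33) / 10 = -0.51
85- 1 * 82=3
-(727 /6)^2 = -528529 /36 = -14681.36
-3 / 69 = -1 / 23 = -0.04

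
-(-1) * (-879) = -879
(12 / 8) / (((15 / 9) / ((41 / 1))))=369 / 10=36.90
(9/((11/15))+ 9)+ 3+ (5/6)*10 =1076/33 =32.61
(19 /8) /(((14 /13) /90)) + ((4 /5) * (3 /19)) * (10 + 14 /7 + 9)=1070037 /5320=201.13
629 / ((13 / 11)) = 6919 / 13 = 532.23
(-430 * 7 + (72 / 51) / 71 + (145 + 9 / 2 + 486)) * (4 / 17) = -11463990 / 20519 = -558.70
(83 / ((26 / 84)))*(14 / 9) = 16268 / 39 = 417.13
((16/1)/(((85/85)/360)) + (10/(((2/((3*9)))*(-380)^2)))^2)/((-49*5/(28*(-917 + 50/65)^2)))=-681574463795278454409/1233357944000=-552616916.37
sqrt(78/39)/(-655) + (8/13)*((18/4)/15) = 12/65-sqrt(2)/655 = 0.18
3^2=9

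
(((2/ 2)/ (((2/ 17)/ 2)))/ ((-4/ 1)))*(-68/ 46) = 289/ 46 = 6.28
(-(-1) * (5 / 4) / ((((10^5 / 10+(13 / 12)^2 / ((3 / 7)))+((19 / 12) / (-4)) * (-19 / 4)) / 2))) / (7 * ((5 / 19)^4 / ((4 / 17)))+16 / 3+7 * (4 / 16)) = 675584064 / 19536127337221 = 0.00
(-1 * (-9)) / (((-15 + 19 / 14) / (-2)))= 252 / 191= 1.32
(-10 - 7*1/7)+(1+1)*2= -7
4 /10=2 /5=0.40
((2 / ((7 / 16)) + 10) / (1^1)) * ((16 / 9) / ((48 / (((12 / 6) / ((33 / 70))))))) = 680 / 297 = 2.29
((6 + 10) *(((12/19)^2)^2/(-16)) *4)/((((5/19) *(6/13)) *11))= -179712/377245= -0.48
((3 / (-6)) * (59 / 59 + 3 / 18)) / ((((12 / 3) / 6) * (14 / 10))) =-5 / 8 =-0.62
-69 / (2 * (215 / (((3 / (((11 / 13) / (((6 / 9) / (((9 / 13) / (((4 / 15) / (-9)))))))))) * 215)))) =15548 / 4455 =3.49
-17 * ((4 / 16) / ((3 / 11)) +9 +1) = -2227 / 12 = -185.58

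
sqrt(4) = 2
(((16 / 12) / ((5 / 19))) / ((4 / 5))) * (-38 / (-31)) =722 / 93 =7.76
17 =17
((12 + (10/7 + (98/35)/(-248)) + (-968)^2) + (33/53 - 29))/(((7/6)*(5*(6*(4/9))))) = 60236.30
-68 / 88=-17 / 22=-0.77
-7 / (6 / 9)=-21 / 2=-10.50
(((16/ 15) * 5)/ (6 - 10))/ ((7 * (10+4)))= -2/ 147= -0.01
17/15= 1.13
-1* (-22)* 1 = 22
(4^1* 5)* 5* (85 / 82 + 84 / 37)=501650 / 1517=330.69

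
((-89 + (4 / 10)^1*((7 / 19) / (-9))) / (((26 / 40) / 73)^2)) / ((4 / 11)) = -89228669420 / 28899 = -3087604.05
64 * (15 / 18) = 160 / 3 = 53.33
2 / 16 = 1 / 8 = 0.12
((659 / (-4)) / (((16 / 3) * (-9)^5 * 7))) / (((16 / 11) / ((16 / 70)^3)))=7249 / 11814720750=0.00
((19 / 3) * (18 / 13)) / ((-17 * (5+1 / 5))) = -285 / 2873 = -0.10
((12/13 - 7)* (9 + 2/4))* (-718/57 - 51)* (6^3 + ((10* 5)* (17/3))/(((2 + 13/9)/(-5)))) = -288952375/403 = -717003.41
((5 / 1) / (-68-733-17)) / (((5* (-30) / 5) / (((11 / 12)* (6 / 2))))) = 11 / 19632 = 0.00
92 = 92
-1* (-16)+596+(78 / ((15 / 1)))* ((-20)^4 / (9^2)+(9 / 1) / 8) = 17640917 / 1620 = 10889.45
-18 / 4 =-9 / 2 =-4.50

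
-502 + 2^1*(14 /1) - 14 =-488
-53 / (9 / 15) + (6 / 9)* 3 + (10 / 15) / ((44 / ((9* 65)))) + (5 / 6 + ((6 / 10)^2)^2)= -525984 / 6875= -76.51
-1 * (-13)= 13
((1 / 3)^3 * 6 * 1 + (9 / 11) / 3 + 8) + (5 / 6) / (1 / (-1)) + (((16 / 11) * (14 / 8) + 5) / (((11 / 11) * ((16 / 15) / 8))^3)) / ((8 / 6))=7587647 / 3168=2395.09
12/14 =6/7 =0.86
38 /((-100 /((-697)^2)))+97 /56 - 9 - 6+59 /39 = -10080206957 /54600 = -184619.18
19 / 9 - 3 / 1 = -8 / 9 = -0.89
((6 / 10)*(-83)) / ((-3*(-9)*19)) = -83 / 855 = -0.10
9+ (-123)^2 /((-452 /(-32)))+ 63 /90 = 1221281 /1130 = 1080.78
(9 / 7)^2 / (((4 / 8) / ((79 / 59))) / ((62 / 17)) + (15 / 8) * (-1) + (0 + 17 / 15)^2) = -357064200 / 105444913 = -3.39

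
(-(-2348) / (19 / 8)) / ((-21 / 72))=-450816 / 133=-3389.59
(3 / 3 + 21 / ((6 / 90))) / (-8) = -79 / 2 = -39.50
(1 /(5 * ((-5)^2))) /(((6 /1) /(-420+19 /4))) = -1661 /3000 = -0.55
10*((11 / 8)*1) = 55 / 4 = 13.75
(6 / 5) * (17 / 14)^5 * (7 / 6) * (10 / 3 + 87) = 384781247 / 1152480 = 333.87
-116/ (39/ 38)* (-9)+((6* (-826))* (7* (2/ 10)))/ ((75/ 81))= -10523892/ 1625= -6476.24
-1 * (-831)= 831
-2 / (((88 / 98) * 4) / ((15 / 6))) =-245 / 176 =-1.39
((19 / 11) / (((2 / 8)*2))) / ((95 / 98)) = 196 / 55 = 3.56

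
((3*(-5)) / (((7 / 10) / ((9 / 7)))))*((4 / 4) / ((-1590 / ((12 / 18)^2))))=20 / 2597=0.01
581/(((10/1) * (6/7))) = 4067/60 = 67.78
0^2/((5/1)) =0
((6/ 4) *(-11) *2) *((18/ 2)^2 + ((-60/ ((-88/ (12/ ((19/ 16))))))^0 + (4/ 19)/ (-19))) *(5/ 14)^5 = -1526146875/ 97077232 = -15.72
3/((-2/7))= -21/2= -10.50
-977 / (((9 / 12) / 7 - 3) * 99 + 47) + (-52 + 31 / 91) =-29021407 / 609973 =-47.58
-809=-809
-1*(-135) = 135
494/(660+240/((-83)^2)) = 1701583/2273490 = 0.75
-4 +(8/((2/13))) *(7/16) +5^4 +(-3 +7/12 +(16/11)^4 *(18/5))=144385364/219615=657.45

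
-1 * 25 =-25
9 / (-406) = -9 / 406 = -0.02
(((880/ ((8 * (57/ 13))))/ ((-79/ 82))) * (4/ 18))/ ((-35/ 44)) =2063776/ 283689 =7.27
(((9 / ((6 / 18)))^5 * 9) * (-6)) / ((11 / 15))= -11622614670 / 11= -1056601333.64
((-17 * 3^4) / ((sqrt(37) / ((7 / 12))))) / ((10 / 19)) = -250.90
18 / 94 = 9 / 47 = 0.19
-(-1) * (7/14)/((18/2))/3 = 0.02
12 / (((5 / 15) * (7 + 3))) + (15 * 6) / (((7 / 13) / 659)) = 3855276 / 35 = 110150.74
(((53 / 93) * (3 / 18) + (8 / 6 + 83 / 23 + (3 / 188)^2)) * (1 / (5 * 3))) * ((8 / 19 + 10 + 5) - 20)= -33131461597 / 21546232560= -1.54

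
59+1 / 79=4662 / 79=59.01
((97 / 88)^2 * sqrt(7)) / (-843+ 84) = -9409 * sqrt(7) / 5877696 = -0.00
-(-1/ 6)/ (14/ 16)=4/ 21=0.19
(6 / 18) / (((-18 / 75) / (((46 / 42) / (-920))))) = 5 / 3024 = 0.00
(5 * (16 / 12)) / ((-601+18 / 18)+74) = -10 / 789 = -0.01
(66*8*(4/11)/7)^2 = 36864/49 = 752.33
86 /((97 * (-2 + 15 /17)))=-0.79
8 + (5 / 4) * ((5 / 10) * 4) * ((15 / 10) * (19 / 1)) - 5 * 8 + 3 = 169 / 4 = 42.25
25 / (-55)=-5 / 11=-0.45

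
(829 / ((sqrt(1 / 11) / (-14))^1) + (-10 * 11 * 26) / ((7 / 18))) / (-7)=51480 / 49 + 1658 * sqrt(11)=6549.58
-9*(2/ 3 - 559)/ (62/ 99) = 497475/ 62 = 8023.79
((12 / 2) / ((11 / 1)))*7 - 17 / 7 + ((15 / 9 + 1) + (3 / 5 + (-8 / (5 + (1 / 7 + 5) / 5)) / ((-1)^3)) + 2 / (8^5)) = 5.98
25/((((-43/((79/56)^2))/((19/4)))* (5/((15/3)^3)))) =-74111875/539392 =-137.40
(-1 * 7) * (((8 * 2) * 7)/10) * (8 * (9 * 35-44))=-849856/5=-169971.20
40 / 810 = 4 / 81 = 0.05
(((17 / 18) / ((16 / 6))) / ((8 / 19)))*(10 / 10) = 323 / 384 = 0.84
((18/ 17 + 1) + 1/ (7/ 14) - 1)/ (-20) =-13/ 85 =-0.15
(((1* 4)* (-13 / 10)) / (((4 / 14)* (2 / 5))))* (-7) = 318.50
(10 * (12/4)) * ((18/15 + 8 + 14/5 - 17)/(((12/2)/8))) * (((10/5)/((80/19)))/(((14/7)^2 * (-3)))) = 95/12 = 7.92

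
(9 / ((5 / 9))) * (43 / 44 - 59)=-206793 / 220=-939.97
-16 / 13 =-1.23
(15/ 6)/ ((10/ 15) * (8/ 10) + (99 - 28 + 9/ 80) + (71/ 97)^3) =21904152/ 631172435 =0.03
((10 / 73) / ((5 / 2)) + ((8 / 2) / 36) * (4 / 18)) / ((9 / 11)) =5170 / 53217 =0.10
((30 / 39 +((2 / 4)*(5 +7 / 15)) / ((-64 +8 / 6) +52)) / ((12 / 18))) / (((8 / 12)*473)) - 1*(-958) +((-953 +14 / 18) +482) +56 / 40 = 1575082033 / 3219840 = 489.18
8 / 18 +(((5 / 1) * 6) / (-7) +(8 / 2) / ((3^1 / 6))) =262 / 63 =4.16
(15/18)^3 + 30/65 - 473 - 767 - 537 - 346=-5958463/2808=-2121.96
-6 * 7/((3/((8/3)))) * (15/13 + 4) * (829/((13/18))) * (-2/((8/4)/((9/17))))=335924064/2873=116924.49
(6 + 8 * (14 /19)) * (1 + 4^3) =14690 /19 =773.16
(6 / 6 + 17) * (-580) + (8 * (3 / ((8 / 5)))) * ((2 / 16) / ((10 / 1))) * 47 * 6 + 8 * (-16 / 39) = -3241807 / 312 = -10390.41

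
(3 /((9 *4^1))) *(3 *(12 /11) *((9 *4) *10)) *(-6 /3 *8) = -17280 /11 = -1570.91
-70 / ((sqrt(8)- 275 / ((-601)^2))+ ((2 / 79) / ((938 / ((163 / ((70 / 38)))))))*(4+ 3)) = 625135106569157772525 / 4477379877749969415727- 156713283095563931625875*sqrt(2) / 8954759755499938831454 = -24.61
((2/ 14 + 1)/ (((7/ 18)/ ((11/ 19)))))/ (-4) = -396/ 931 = -0.43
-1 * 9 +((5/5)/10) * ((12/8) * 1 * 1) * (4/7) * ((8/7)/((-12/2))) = -2209/245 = -9.02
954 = 954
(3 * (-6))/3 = -6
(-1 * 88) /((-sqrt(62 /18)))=264 * sqrt(31) /31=47.42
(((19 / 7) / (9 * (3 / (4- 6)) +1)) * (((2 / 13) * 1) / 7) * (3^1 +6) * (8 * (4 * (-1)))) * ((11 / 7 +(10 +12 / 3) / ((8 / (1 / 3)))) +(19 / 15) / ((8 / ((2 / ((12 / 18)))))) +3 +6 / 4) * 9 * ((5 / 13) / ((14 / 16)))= 393261696 / 10144225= 38.77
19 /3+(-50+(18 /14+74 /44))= -18803 /462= -40.70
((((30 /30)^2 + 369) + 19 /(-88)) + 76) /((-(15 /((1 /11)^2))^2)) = -39229 /289891800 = -0.00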